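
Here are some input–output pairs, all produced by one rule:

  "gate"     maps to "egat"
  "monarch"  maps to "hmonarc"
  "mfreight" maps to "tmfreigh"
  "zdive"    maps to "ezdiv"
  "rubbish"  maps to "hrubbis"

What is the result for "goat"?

Looking at the pairs, the operation is to move the last character to the front.
So "goat" becomes "tgoa".

tgoa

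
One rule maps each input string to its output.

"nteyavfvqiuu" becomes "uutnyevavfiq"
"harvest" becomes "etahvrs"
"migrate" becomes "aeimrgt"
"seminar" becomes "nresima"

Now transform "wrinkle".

kerwnil

Looking at the pairs, the operation is to swap each adjacent pair of characters (1↔2, 3↔4, ...), then move the last 2 characters to the front (rotate right by 2).
Applying both steps to "wrinkle": "rwnilke", then "kerwnil".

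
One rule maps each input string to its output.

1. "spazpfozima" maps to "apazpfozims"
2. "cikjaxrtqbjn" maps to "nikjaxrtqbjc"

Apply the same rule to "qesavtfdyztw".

wesavtfdyztq

The transformation: swap the first and last characters.
On "qesavtfdyztw" that produces "wesavtfdyztq".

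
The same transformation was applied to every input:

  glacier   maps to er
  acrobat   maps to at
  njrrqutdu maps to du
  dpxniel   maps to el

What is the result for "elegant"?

nt

Looking at the pairs, the operation is to keep only the last 2 characters.
For "elegant" the result is "nt".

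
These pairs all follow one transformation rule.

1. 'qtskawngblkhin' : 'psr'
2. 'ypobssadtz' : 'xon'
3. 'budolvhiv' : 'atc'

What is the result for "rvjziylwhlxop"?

qui

The transformation: shift every letter 1 place backward in the alphabet (wrapping around), then keep only the first 3 characters.
Working it through for "rvjziylwhlxop": intermediate "quiyhxkvgkwno", final "qui".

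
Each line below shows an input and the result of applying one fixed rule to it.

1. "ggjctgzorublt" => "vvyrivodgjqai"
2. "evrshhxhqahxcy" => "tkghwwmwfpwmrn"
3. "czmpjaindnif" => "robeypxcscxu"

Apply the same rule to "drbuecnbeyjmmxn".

sgqjtrcqtnybbmc

In each case the input is transformed by: shift every letter 11 places backward in the alphabet (wrapping around).
On "drbuecnbeyjmmxn" that produces "sgqjtrcqtnybbmc".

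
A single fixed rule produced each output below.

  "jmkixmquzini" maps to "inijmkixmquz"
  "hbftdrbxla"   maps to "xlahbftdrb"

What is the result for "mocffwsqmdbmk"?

bmkmocffwsqmd

The rule is to move the last 3 characters to the front (rotate right by 3).
On "mocffwsqmdbmk" that produces "bmkmocffwsqmd".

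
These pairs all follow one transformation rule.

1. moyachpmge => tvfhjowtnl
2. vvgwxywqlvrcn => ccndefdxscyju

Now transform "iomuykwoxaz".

The transformation: shift every letter 7 places forward in the alphabet (wrapping around).
Doing the same to "iomuykwoxaz": "pvtbfrdvehg".

pvtbfrdvehg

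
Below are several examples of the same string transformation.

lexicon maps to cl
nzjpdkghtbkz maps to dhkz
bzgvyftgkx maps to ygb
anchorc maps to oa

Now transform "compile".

ic

In each case the input is transformed by: move the first 2 characters to the end (rotate left by 2), then keep one character in every 3, starting at position 3 (positions 3rd, 6th, 9th, ...).
So "compile" becomes "ic".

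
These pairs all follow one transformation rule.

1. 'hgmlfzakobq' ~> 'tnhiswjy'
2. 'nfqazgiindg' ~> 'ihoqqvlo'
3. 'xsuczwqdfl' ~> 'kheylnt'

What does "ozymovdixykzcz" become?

uwdlqfgshkh

Each output is the input with this applied: shift every letter 8 places forward in the alphabet (wrapping around), then delete the first 3 characters.
"ozymovdixykzcz" → "whguwdlqfgshkh" → "uwdlqfgshkh".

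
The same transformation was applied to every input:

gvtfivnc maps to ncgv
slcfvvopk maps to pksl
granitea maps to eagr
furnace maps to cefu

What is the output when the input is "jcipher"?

Each output is the input with this applied: move the last 2 characters to the front (rotate right by 2), then keep only the first 4 characters.
"jcipher" → "erjc".

erjc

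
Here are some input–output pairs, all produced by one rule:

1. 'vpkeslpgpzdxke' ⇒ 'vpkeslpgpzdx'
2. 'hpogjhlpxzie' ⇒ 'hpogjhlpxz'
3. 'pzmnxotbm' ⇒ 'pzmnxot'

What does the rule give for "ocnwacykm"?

ocnwacy

Looking at the pairs, the operation is to delete the last 2 characters.
Doing the same to "ocnwacykm": "ocnwacy".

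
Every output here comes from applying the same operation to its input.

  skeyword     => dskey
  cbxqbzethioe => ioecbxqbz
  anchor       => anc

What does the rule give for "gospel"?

gos

Rule — swap the front and back halves of the string, then delete the first 3 characters.
On "gospel": the first step gives "pelgos", and the second then gives "gos".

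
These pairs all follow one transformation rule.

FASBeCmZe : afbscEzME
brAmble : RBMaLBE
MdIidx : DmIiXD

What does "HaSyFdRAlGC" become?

The transformation: swap each adjacent pair of characters (1↔2, 3↔4, ...), then flip the case of every letter.
On "HaSyFdRAlGC": the first step gives "aHySdFARGlC", and the second then gives "AhYsDfargLc".

AhYsDfargLc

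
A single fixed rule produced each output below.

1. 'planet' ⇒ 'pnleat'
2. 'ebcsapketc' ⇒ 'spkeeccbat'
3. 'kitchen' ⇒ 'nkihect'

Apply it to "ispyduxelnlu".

The pattern: sort the characters into reverse alphabetical order, then move the first character to the end.
On "ispyduxelnlu": the first step gives "yxuuspnllied", and the second then gives "xuuspnlliedy".

xuuspnlliedy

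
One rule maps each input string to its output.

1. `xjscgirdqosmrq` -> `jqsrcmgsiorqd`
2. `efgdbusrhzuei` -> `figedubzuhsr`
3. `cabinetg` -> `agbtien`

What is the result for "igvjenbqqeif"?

What's happening: delete the first character, then take characters alternately from the front and the back (1st, last, 2nd, 2nd-last, ...).
"igvjenbqqeif" → "gvjenbqqeif" → "gfvijeeqnqb".

gfvijeeqnqb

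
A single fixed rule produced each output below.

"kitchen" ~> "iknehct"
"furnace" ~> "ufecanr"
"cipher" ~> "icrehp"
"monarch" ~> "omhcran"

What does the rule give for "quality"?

Rule — reverse the string, then move the last 2 characters to the front (rotate right by 2).
Starting from "quality": after the first operation, "ytilauq"; after the second, "uqytila".

uqytila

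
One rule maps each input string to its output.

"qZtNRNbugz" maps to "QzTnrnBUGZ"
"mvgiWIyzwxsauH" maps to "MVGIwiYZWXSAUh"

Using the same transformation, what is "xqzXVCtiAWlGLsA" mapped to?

XQZxvcTIawLglSa

The rule is to flip the case of every letter.
For "xqzXVCtiAWlGLsA" the result is "XQZxvcTIawLglSa".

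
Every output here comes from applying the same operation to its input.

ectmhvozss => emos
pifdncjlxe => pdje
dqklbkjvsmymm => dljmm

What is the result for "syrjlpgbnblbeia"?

The rule is to keep one character in every 3, starting at position 1 (positions 1st, 4th, 7th, ...).
Doing the same to "syrjlpgbnblbeia": "sjgbe".

sjgbe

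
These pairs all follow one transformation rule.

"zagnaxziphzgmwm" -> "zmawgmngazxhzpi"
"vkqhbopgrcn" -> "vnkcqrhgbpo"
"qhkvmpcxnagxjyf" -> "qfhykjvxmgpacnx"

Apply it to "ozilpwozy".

Each output is the input with this applied: take characters alternately from the front and the back (1st, last, 2nd, 2nd-last, ...).
So "ozilpwozy" becomes "oyzziolwp".

oyzziolwp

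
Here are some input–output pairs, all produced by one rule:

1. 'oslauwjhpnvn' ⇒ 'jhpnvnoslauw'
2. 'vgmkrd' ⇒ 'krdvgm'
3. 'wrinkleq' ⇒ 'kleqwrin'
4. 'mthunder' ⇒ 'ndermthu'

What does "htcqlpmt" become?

lpmthtcq

The transformation: swap the front and back halves of the string.
On "htcqlpmt" that produces "lpmthtcq".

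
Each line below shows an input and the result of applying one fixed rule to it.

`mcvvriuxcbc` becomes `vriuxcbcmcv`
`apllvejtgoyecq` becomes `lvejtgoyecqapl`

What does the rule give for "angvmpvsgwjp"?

The rule is to move the first 3 characters to the end (rotate left by 3).
For "angvmpvsgwjp" the result is "vmpvsgwjpang".

vmpvsgwjpang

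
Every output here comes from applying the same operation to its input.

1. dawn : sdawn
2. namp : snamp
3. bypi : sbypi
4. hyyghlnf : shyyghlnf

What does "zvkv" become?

szvkv

Rule — prepend "s".
On "zvkv" that produces "szvkv".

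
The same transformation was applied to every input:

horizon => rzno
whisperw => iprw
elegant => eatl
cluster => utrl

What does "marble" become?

rlm

The transformation: move the first 2 characters to the end (rotate left by 2), then keep every other character starting from the first (positions 1st, 3rd, 5th, ...).
Working it through for "marble": intermediate "rblema", final "rlm".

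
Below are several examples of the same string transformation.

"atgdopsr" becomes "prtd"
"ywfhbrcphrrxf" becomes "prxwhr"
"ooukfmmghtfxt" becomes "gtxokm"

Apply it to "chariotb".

obhr

The pattern: keep every other character starting from the second (positions 2nd, 4th, 6th, ...), then swap the front and back halves of the string.
For "chariotb", step one produces "hrob"; step two turns that into "obhr".
(Check on "atgdopsr": → "tdpr" → "prtd" ✓)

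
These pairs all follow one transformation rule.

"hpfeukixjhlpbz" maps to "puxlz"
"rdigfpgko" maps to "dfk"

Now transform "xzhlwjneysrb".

The transformation: keep one character in every 3, starting at position 2 (positions 2nd, 5th, 8th, ...).
Doing the same to "xzhlwjneysrb": "zwer".

zwer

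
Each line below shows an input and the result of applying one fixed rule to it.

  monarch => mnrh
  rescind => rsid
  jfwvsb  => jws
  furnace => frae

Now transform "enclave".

ecae

Each output is the input with this applied: keep every other character starting from the first (positions 1st, 3rd, 5th, ...).
So "enclave" becomes "ecae".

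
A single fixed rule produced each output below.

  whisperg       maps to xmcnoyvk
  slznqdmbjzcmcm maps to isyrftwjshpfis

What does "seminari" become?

The transformation: move the last 2 characters to the front (rotate right by 2), then shift every letter 6 places forward in the alphabet (wrapping around).
Applying both steps to "seminari": "risemina", then "xoyksotg".

xoyksotg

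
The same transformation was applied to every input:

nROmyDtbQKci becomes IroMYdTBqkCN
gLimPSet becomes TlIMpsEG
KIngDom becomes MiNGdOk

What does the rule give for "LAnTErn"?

NaNteRl

Rule — flip the case of every letter, then swap the first and last characters.
Working it through for "LAnTErn": intermediate "laNteRN", final "NaNteRl".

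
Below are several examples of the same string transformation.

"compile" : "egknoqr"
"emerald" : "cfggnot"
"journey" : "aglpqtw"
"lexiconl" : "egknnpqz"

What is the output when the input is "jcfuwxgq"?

The pattern: shift every letter 2 places forward in the alphabet (wrapping around), then sort the characters into alphabetical order.
Working it through for "jcfuwxgq": intermediate "lehwyzis", final "ehilswyz".
(Check on "compile": → "eqorkng" → "egknoqr" ✓)

ehilswyz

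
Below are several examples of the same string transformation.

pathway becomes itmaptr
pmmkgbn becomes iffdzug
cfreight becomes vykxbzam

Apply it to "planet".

ietgxm

Rule — shift every letter 7 places backward in the alphabet (wrapping around).
Doing the same to "planet": "ietgxm".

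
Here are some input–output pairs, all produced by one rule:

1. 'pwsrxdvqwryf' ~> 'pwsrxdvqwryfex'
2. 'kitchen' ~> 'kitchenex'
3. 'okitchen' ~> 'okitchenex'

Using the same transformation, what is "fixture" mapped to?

fixtureex

The pattern: append "ex".
"fixture" → "fixtureex".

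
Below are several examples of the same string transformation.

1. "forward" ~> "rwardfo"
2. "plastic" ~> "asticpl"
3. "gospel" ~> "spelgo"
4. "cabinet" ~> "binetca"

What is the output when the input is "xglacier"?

lacierxg

In each case the input is transformed by: move the first 2 characters to the end (rotate left by 2).
On "xglacier" that produces "lacierxg".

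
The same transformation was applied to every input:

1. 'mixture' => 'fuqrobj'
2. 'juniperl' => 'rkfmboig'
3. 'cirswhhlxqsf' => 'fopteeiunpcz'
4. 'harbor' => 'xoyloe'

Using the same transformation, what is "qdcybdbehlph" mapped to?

azvyaybeimen

Each output is the input with this applied: move the first character to the end, then shift every letter 3 places backward in the alphabet (wrapping around).
Applying both steps to "qdcybdbehlph": "dcybdbehlphq", then "azvyaybeimen".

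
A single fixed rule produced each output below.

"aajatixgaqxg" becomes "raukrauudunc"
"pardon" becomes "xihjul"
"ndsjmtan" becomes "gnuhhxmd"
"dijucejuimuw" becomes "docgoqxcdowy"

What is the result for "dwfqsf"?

The pattern: swap the front and back halves of the string, then shift every letter 6 places backward in the alphabet (wrapping around).
Working it through for "dwfqsf": intermediate "qsfdwf", final "kmzxqz".

kmzxqz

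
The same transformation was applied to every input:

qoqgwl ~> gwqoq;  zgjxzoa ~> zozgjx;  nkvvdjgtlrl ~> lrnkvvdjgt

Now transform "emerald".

The pattern: delete the last character, then move the last 2 characters to the front (rotate right by 2).
Starting from "emerald": after the first operation, "emeral"; after the second, "alemer".

alemer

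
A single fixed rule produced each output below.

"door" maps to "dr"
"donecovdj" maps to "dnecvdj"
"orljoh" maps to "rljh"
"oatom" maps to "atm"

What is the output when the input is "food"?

fd

Rule — remove every "o".
For "food" the result is "fd".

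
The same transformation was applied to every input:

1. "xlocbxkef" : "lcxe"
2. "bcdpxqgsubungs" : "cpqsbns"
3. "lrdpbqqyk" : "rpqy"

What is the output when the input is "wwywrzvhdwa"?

What's happening: keep every other character starting from the second (positions 2nd, 4th, 6th, ...).
For "wwywrzvhdwa" the result is "wwzhw".

wwzhw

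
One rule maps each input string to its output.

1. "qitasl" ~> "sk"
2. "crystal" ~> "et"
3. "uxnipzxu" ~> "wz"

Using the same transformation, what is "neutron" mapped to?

The transformation: shift every letter 2 places forward in the alphabet (wrapping around), then keep only the first 2 characters.
"neutron" → "pgwvtqp" → "pg".

pg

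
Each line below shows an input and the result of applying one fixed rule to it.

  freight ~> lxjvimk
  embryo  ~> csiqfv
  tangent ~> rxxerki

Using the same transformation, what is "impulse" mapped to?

The rule is to shift every letter 4 places forward in the alphabet (wrapping around), then move the last 2 characters to the front (rotate right by 2).
For "impulse", step one produces "mqtypwi"; step two turns that into "wimqtyp".
(Check on "freight": → "jvimklx" → "lxjvimk" ✓)

wimqtyp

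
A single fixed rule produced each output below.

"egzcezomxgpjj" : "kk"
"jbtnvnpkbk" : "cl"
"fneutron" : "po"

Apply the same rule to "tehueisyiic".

Looking at the pairs, the operation is to shift every letter 1 place forward in the alphabet (wrapping around), then keep only the last 2 characters.
"tehueisyiic" → "ufivfjtzjjd" → "jd".

jd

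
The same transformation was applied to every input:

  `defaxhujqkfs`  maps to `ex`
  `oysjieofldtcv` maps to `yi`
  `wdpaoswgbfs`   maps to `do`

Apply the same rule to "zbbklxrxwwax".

Each output is the input with this applied: keep one character in every 3, starting at position 2 (positions 2nd, 5th, 8th, ...), then delete the last 2 characters.
On "zbbklxrxwwax": the first step gives "blxa", and the second then gives "bl".

bl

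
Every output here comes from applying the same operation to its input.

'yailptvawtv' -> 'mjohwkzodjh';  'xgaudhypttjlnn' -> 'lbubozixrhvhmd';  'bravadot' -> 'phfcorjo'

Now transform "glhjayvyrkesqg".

Rule — take characters alternately from the front and the back (1st, last, 2nd, 2nd-last, ...), then shift every letter 12 places backward in the alphabet (wrapping around).
"glhjayvyrkesqg" → "gglqhsjeakyrvy" → "uuzevgxsoymfjm".
(Check on "yailptvawtv": → "yvatiwlapvt" → "mjohwkzodjh" ✓)

uuzevgxsoymfjm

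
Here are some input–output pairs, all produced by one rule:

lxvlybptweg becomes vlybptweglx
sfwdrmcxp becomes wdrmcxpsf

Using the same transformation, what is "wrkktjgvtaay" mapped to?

Each output is the input with this applied: move the first 2 characters to the end (rotate left by 2).
So "wrkktjgvtaay" becomes "kktjgvtaaywr".

kktjgvtaaywr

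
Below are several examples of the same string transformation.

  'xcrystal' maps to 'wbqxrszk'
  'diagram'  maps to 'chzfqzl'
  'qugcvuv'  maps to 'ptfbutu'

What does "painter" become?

ozhmsdq

In each case the input is transformed by: shift every letter 1 place backward in the alphabet (wrapping around).
On "painter" that produces "ozhmsdq".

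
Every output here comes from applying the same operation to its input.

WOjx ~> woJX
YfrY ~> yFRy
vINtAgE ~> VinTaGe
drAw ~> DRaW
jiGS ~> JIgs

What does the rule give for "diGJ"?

Each output is the input with this applied: flip the case of every letter.
Applying that to "diGJ" gives "DIgj".

DIgj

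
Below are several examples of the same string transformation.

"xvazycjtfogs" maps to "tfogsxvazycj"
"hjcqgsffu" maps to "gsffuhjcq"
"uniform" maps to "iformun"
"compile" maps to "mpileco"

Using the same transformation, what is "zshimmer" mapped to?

Rule — move the last 2 characters to the front (rotate right by 2), then move the last 3 characters to the front (rotate right by 3).
"zshimmer" → "erzshimm" → "immerzsh".

immerzsh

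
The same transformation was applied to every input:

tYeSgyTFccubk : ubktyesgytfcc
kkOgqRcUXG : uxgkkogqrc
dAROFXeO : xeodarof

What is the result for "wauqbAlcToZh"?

ozhwauqbalct

The pattern: move the last 3 characters to the front (rotate right by 3), then convert every letter to lowercase.
On "wauqbAlcToZh": the first step gives "oZhwauqbAlcT", and the second then gives "ozhwauqbalct".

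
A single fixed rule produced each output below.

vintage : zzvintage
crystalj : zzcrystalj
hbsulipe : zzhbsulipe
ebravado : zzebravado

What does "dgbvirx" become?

zzdgbvirx

Rule — prepend "zz".
"dgbvirx" → "zzdgbvirx".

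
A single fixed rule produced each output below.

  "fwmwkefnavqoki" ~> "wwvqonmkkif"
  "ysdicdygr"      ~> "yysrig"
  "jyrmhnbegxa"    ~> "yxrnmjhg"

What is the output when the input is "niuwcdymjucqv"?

ywvuuqnmji

Rule — sort the characters into reverse alphabetical order, then delete the last 3 characters.
Applying both steps to "niuwcdymjucqv": "ywvuuqnmjidcc", then "ywvuuqnmji".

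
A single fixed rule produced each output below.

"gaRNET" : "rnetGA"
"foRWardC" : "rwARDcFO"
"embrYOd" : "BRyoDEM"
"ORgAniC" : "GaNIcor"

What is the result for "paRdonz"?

Each output is the input with this applied: move the first 2 characters to the end (rotate left by 2), then flip the case of every letter.
Starting from "paRdonz": after the first operation, "Rdonzpa"; after the second, "rDONZPA".
(Check on "foRWardC": → "RWardCfo" → "rwARDcFO" ✓)

rDONZPA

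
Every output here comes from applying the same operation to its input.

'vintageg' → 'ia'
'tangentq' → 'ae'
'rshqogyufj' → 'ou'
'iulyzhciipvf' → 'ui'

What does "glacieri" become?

The transformation: keep one character in every 3, starting at position 2 (positions 2nd, 5th, 8th, ...), then keep only the vowels.
On "glacieri": the first step gives "lii", and the second then gives "ii".

ii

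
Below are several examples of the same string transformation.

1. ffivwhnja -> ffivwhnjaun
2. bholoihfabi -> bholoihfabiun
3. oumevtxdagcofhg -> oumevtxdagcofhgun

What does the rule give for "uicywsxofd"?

The pattern: append "un".
Doing the same to "uicywsxofd": "uicywsxofdun".

uicywsxofdun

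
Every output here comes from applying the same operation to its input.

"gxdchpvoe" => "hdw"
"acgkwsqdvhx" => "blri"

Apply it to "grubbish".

What's happening: keep one character in every 3, starting at position 1 (positions 1st, 4th, 7th, ...), then shift every letter 1 place forward in the alphabet (wrapping around).
On "grubbish": the first step gives "gbs", and the second then gives "hct".
(Check on "acgkwsqdvhx": → "akqh" → "blri" ✓)

hct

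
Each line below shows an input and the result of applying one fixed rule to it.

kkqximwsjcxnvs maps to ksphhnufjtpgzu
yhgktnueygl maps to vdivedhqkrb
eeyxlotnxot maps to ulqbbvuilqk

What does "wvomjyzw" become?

vwttsljg

Rule — shift every letter 3 places backward in the alphabet (wrapping around), then move the last 3 characters to the front (rotate right by 3).
On "wvomjyzw": the first step gives "tsljgvwt", and the second then gives "vwttsljg".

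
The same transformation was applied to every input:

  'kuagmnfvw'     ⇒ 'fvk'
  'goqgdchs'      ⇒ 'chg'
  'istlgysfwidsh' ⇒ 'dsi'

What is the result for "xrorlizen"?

The rule is to swap the first and last characters, then keep only the last 3 characters.
Starting from "xrorlizen": after the first operation, "nrorlizex"; after the second, "zex".

zex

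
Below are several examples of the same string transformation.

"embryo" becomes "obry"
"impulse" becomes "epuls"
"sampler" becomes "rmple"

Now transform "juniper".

rnipe

Rule — delete the first 2 characters, then move the last character to the front.
Applying both steps to "juniper": "niper", then "rnipe".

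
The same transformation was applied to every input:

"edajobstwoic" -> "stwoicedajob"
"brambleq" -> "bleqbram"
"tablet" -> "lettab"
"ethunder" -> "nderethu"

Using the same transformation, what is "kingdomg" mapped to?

What's happening: swap the front and back halves of the string.
For "kingdomg" the result is "domgking".

domgking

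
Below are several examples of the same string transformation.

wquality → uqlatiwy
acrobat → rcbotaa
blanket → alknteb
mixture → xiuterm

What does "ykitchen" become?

Looking at the pairs, the operation is to move the first character to the end, then swap each adjacent pair of characters (1↔2, 3↔4, ...).
Starting from "ykitchen": after the first operation, "kitcheny"; after the second, "ikctehyn".
(Check on "wquality": → "qualityw" → "uqlatiwy" ✓)

ikctehyn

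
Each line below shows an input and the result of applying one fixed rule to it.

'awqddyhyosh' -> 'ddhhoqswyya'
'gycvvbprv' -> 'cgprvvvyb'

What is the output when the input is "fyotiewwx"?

The rule is to sort the characters into alphabetical order, then move the first character to the end.
For "fyotiewwx" the result is "fiotwwxye".

fiotwwxye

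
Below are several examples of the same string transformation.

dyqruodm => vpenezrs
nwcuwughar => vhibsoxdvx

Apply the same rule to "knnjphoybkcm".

What's happening: swap the front and back halves of the string, then shift every letter 1 place forward in the alphabet (wrapping around).
Starting from "knnjphoybkcm": after the first operation, "oybkcmknnjph"; after the second, "pzcldnlookqi".

pzcldnlookqi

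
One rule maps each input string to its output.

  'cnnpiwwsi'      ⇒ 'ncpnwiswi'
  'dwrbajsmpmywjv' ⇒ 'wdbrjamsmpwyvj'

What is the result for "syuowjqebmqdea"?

ysoujweqmbdqae

Looking at the pairs, the operation is to swap each adjacent pair of characters (1↔2, 3↔4, ...).
Doing the same to "syuowjqebmqdea": "ysoujweqmbdqae".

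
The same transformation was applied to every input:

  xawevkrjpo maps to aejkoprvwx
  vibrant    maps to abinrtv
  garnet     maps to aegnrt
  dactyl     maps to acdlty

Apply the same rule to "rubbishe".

bbehirsu

The rule is to sort the characters into alphabetical order.
"rubbishe" → "bbehirsu".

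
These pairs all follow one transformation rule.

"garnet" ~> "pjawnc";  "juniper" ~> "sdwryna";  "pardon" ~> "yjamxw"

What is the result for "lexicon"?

ungrlxw

The rule is to shift every letter 9 places forward in the alphabet (wrapping around).
"lexicon" → "ungrlxw".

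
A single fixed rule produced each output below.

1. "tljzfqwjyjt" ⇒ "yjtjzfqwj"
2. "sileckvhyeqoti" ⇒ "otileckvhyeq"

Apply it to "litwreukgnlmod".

modtwreukgnl

Rule — delete the first 2 characters, then move the last 3 characters to the front (rotate right by 3).
"litwreukgnlmod" → "twreukgnlmod" → "modtwreukgnl".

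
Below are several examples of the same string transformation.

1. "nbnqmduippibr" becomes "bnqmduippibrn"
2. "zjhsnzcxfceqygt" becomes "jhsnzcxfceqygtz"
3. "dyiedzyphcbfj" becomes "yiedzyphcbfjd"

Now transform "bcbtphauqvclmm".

cbtphauqvclmmb

What's happening: move the first character to the end.
Applying that to "bcbtphauqvclmm" gives "cbtphauqvclmmb".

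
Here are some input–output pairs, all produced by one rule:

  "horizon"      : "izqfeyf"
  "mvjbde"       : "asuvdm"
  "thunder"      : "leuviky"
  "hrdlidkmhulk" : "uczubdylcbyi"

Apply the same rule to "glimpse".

Each output is the input with this applied: shift every letter 9 places backward in the alphabet (wrapping around), then move the first 2 characters to the end (rotate left by 2).
"glimpse" → "xczdgjv" → "zdgjvxc".
(Check on "mvjbde": → "dmasuv" → "asuvdm" ✓)

zdgjvxc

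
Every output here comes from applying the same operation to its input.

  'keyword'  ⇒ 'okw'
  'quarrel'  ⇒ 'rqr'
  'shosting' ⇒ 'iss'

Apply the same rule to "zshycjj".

czy

In each case the input is transformed by: move the last 3 characters to the front (rotate right by 3), then keep one character in every 3, starting at position 1 (positions 1st, 4th, 7th, ...).
Applying both steps to "zshycjj": "cjjzshy", then "czy".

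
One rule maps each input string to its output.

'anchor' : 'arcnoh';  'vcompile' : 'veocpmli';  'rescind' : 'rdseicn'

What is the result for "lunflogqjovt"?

Rule — move the last character to the front, then swap each adjacent pair of characters (1↔2, 3↔4, ...).
Starting from "lunflogqjovt": after the first operation, "tlunflogqjov"; after the second, "ltnulfgojqvo".

ltnulfgojqvo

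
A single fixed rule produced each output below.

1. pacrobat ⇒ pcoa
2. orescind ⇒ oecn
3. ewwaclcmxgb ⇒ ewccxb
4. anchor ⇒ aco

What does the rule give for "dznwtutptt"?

dnttt

Looking at the pairs, the operation is to keep every other character starting from the first (positions 1st, 3rd, 5th, ...).
For "dznwtutptt" the result is "dnttt".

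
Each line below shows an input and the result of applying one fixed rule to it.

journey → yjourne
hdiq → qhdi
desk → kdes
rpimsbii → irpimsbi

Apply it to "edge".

eedg

Rule — move the last character to the front.
Applying that to "edge" gives "eedg".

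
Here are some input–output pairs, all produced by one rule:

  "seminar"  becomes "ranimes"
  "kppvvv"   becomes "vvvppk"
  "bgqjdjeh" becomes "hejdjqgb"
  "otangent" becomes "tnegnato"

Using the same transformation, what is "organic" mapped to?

cinagro

The transformation: reverse the string.
So "organic" becomes "cinagro".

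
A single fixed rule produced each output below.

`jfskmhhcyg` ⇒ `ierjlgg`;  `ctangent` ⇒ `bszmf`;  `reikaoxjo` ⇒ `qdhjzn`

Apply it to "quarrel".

In each case the input is transformed by: delete the last 3 characters, then shift every letter 1 place backward in the alphabet (wrapping around).
Doing the same to "quarrel": "ptzq".

ptzq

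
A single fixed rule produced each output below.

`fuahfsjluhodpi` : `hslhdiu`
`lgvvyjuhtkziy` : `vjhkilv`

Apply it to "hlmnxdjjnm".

ndjml

Looking at the pairs, the operation is to move the first 3 characters to the end (rotate left by 3), then keep every other character starting from the first (positions 1st, 3rd, 5th, ...).
"hlmnxdjjnm" → "nxdjjnmhlm" → "ndjml".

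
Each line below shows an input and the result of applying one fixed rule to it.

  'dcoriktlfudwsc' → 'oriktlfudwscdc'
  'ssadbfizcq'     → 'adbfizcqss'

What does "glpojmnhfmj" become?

The transformation: move the first 2 characters to the end (rotate left by 2).
So "glpojmnhfmj" becomes "pojmnhfmjgl".

pojmnhfmjgl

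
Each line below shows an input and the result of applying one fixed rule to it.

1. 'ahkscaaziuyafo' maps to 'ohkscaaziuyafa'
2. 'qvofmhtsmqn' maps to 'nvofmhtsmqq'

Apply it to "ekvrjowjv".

vkvrjowje

Rule — swap the first and last characters.
On "ekvrjowjv" that produces "vkvrjowje".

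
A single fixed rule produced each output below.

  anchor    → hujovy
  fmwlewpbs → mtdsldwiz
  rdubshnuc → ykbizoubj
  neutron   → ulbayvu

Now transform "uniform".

Each output is the input with this applied: shift every letter 7 places forward in the alphabet (wrapping around).
So "uniform" becomes "bupmvyt".

bupmvyt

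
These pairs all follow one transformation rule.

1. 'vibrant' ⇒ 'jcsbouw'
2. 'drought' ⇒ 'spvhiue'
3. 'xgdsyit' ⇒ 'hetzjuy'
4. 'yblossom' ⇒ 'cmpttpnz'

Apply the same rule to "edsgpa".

Each output is the input with this applied: move the first character to the end, then shift every letter 1 place forward in the alphabet (wrapping around).
Working it through for "edsgpa": intermediate "dsgpae", final "ethqbf".

ethqbf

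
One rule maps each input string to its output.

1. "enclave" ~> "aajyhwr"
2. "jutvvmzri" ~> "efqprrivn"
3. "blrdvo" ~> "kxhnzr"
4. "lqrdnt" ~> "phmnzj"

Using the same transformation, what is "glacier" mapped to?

nchwyea

Each output is the input with this applied: move the last character to the front, then shift every letter 4 places backward in the alphabet (wrapping around).
For "glacier" the result is "nchwyea".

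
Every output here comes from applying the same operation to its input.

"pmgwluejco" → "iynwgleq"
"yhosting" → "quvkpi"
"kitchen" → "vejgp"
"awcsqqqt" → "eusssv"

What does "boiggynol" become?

The pattern: shift every letter 2 places forward in the alphabet (wrapping around), then delete the first 2 characters.
For "boiggynol", step one produces "dqkiiapqn"; step two turns that into "kiiapqn".
(Check on "yhosting": → "ajquvkpi" → "quvkpi" ✓)

kiiapqn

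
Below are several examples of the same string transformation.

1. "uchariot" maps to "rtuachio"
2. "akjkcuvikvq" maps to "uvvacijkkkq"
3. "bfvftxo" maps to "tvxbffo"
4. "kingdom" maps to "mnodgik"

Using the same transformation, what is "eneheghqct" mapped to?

nqtceeeghh

Each output is the input with this applied: sort the characters into alphabetical order, then move the last 3 characters to the front (rotate right by 3).
For "eneheghqct", step one produces "ceeeghhnqt"; step two turns that into "nqtceeeghh".
(Check on "kingdom": → "dgikmno" → "mnodgik" ✓)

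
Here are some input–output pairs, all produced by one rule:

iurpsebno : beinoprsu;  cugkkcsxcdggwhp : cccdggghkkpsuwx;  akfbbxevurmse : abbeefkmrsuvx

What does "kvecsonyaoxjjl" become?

acejjklnoosvxy

The rule is to sort the characters into alphabetical order.
On "kvecsonyaoxjjl" that produces "acejjklnoosvxy".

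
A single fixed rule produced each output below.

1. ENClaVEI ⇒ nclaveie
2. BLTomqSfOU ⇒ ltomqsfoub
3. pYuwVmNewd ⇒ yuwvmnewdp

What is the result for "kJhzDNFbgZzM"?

jhzdnfbgzzmk

The pattern: move the first character to the end, then convert every letter to lowercase.
Starting from "kJhzDNFbgZzM": after the first operation, "JhzDNFbgZzMk"; after the second, "jhzdnfbgzzmk".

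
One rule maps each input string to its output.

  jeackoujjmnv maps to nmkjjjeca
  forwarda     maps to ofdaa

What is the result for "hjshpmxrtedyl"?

The pattern: sort the characters into reverse alphabetical order, then delete the first 3 characters.
For "hjshpmxrtedyl", step one produces "yxtsrpmljhhed"; step two turns that into "srpmljhhed".
(Check on "forwarda": → "wrrofdaa" → "ofdaa" ✓)

srpmljhhed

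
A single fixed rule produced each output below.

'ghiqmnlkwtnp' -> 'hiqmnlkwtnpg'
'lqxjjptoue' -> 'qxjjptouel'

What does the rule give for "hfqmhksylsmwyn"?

Rule — move the first character to the end.
"hfqmhksylsmwyn" → "fqmhksylsmwynh".

fqmhksylsmwynh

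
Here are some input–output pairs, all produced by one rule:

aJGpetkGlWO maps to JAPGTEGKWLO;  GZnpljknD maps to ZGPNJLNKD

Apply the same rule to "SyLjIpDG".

YSJLPIGD

The pattern: swap each adjacent pair of characters (1↔2, 3↔4, ...), then convert every letter to uppercase.
"SyLjIpDG" → "YSJLPIGD".
(Check on "aJGpetkGlWO": → "JapGteGkWlO" → "JAPGTEGKWLO" ✓)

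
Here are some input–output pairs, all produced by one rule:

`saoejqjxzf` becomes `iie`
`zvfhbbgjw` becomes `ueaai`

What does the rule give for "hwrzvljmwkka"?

ui

Each output is the input with this applied: shift every letter 1 place backward in the alphabet (wrapping around), then keep only the vowels.
"hwrzvljmwkka" → "gvqyukilvjjz" → "ui".
(Check on "zvfhbbgjw": → "yuegaafiv" → "ueaai" ✓)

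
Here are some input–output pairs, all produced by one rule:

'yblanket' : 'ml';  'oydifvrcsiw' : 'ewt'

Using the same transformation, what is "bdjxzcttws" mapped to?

The pattern: shift every letter 1 place forward in the alphabet (wrapping around), then keep one character in every 3, starting at position 3 (positions 3rd, 6th, 9th, ...).
"bdjxzcttws" → "cekyaduuxt" → "kdx".
(Check on "yblanket": → "zcmbolfu" → "ml" ✓)

kdx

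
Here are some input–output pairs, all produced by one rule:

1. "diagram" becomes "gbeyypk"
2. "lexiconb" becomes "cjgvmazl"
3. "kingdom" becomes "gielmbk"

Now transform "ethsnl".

Rule — swap each adjacent pair of characters (1↔2, 3↔4, ...), then shift every letter 2 places backward in the alphabet (wrapping around).
For "ethsnl", step one produces "teshln"; step two turns that into "rcqfjl".

rcqfjl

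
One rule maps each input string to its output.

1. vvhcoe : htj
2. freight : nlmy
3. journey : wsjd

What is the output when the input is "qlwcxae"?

hcfj

What's happening: shift every letter 5 places forward in the alphabet (wrapping around), then delete the first 3 characters.
Applying both steps to "qlwcxae": "vqbhcfj", then "hcfj".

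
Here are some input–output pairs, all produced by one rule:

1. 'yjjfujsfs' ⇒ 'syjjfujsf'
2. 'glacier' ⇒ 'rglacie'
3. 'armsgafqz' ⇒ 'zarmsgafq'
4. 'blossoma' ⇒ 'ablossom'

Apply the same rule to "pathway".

The rule is to move the last character to the front.
On "pathway" that produces "ypathwa".

ypathwa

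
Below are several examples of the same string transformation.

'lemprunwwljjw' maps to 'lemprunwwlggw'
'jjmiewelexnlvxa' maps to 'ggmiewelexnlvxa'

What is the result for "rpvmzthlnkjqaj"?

The pattern: replace every "j" with "g".
On "rpvmzthlnkjqaj" that produces "rpvmzthlnkgqag".

rpvmzthlnkgqag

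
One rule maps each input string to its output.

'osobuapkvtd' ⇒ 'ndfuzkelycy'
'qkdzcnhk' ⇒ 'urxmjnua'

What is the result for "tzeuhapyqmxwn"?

Looking at the pairs, the operation is to shift every letter 10 places forward in the alphabet (wrapping around), then reverse the string.
Starting from "tzeuhapyqmxwn": after the first operation, "djoerkziawhgx"; after the second, "xghwaizkreojd".

xghwaizkreojd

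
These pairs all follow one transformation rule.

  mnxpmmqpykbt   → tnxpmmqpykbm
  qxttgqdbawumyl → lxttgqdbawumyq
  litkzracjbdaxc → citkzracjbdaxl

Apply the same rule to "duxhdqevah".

What's happening: swap the first and last characters.
For "duxhdqevah" the result is "huxhdqevad".

huxhdqevad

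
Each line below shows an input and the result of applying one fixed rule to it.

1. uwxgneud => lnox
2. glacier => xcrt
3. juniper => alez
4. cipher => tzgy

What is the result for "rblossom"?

The rule is to shift every letter 9 places backward in the alphabet (wrapping around), then keep only the first 4 characters.
For "rblossom", step one produces "iscfjjfd"; step two turns that into "iscf".

iscf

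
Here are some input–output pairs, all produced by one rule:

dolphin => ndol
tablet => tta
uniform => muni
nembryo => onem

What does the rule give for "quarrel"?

lqua

The pattern: move the last character to the front, then delete the last 3 characters.
On "quarrel": the first step gives "lquarre", and the second then gives "lqua".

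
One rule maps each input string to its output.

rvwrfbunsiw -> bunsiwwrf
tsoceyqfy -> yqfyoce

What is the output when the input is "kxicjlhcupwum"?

In each case the input is transformed by: delete the first 2 characters, then move the first 3 characters to the end (rotate left by 3).
So "kxicjlhcupwum" becomes "lhcupwumicj".

lhcupwumicj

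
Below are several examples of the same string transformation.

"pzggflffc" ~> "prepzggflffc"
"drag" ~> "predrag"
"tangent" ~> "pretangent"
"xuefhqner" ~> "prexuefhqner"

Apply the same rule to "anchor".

Looking at the pairs, the operation is to prepend "pre".
On "anchor" that produces "preanchor".

preanchor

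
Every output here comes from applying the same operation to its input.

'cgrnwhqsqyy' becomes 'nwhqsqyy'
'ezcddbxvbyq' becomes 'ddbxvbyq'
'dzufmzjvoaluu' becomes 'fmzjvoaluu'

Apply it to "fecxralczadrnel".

xralczadrnel

Looking at the pairs, the operation is to delete the first 3 characters.
So "fecxralczadrnel" becomes "xralczadrnel".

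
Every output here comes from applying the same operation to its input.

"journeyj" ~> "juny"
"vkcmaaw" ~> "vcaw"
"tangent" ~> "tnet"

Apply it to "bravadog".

baao

Each output is the input with this applied: keep every other character starting from the first (positions 1st, 3rd, 5th, ...).
"bravadog" → "baao".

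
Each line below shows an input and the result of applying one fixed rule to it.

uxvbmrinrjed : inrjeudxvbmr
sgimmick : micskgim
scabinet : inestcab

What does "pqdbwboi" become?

wbopiqdb

Looking at the pairs, the operation is to swap the first and last characters, then swap the front and back halves of the string.
Doing the same to "pqdbwboi": "wbopiqdb".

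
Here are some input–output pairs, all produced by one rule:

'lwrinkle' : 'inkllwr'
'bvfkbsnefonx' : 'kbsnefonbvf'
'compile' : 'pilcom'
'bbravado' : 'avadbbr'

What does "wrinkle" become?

nklwri

The transformation: delete the last character, then move the first 3 characters to the end (rotate left by 3).
Working it through for "wrinkle": intermediate "wrinkl", final "nklwri".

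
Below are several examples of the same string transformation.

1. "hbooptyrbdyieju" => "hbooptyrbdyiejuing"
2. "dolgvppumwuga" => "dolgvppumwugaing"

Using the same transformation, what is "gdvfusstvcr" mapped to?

gdvfusstvcring

Looking at the pairs, the operation is to append "ing".
For "gdvfusstvcr" the result is "gdvfusstvcring".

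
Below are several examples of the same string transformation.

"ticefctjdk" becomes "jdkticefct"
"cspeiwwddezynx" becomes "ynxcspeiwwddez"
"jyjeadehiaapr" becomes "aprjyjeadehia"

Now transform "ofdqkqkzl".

What's happening: move the last 3 characters to the front (rotate right by 3).
So "ofdqkqkzl" becomes "kzlofdqkq".

kzlofdqkq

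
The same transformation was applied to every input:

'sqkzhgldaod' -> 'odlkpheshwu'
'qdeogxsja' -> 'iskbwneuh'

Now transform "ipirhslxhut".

What's happening: shift every letter 4 places forward in the alphabet (wrapping around), then move the first 2 characters to the end (rotate left by 2).
"ipirhslxhut" → "mtmvlwpblyx" → "mvlwpblyxmt".
(Check on "qdeogxsja": → "uhiskbwne" → "iskbwneuh" ✓)

mvlwpblyxmt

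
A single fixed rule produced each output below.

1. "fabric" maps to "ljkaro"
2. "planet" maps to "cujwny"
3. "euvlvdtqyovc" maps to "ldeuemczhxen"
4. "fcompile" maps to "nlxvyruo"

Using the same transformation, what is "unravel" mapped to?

The rule is to shift every letter 9 places forward in the alphabet (wrapping around), then swap the first and last characters.
Working it through for "unravel": intermediate "dwajenu", final "uwajend".
(Check on "fabric": → "ojkarl" → "ljkaro" ✓)

uwajend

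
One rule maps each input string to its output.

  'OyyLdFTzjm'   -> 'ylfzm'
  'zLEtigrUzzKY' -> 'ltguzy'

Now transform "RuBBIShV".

Rule — keep every other character starting from the second (positions 2nd, 4th, 6th, ...), then convert every letter to lowercase.
Applying both steps to "RuBBIShV": "uBSV", then "ubsv".

ubsv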